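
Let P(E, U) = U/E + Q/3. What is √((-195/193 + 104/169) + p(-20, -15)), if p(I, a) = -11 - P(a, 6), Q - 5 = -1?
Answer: 2*I*√4365434190/37635 ≈ 3.5112*I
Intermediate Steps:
Q = 4 (Q = 5 - 1 = 4)
P(E, U) = 4/3 + U/E (P(E, U) = U/E + 4/3 = 4/3 + U/E)
p(I, a) = -37/3 - 6/a (p(I, a) = -11 - (4/3 + 6/a) = -11 + (-4/3 - 6/a) = -37/3 - 6/a)
√((-195/193 + 104/169) + p(-20, -15)) = √((-195/193 + 104/169) + (-37/3 - 6/(-15))) = √((-195*1/193 + 104*(1/169)) + (-37/3 - 6*(-1/15))) = √((-195/193 + 8/13) + (-37/3 + ⅖)) = √(-991/2509 - 179/15) = √(-463976/37635) = 2*I*√4365434190/37635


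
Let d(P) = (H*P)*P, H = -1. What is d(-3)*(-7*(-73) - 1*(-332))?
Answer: -7587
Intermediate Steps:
d(P) = -P² (d(P) = (-P)*P = -P²)
d(-3)*(-7*(-73) - 1*(-332)) = (-1*(-3)²)*(-7*(-73) - 1*(-332)) = (-1*9)*(511 + 332) = -9*843 = -7587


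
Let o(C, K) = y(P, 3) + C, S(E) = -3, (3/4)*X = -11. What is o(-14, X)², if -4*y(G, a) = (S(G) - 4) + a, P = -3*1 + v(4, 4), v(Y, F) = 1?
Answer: 169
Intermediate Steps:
X = -44/3 (X = (4/3)*(-11) = -44/3 ≈ -14.667)
P = -2 (P = -3*1 + 1 = -3 + 1 = -2)
y(G, a) = 7/4 - a/4 (y(G, a) = -((-3 - 4) + a)/4 = -(-7 + a)/4 = 7/4 - a/4)
o(C, K) = 1 + C (o(C, K) = (7/4 - ¼*3) + C = (7/4 - ¾) + C = 1 + C)
o(-14, X)² = (1 - 14)² = (-13)² = 169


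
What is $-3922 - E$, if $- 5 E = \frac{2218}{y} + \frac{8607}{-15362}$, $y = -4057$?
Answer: $- \frac{244447090851}{62323634} \approx -3922.2$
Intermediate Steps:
$E = \frac{13798303}{62323634}$ ($E = - \frac{\frac{2218}{-4057} + \frac{8607}{-15362}}{5} = - \frac{2218 \left(- \frac{1}{4057}\right) + 8607 \left(- \frac{1}{15362}\right)}{5} = - \frac{- \frac{2218}{4057} - \frac{8607}{15362}}{5} = \left(- \frac{1}{5}\right) \left(- \frac{68991515}{62323634}\right) = \frac{13798303}{62323634} \approx 0.2214$)
$-3922 - E = -3922 - \frac{13798303}{62323634} = - \frac{244447090851}{62323634}$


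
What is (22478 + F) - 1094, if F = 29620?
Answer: 51004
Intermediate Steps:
(22478 + F) - 1094 = (22478 + 29620) - 1094 = 52098 - 1094 = 51004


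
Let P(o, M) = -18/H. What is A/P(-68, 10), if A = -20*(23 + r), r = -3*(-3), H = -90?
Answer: -3200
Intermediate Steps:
r = 9
P(o, M) = ⅕ (P(o, M) = -18/(-90) = -18*(-1/90) = ⅕)
A = -640 (A = -20*(23 + 9) = -20*32 = -640)
A/P(-68, 10) = -640/⅕ = -640*5 = -3200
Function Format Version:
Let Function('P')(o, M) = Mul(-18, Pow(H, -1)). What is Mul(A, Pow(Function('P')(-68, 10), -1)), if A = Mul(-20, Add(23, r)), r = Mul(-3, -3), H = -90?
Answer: -3200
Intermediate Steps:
r = 9
Function('P')(o, M) = Rational(1, 5) (Function('P')(o, M) = Mul(-18, Pow(-90, -1)) = Mul(-18, Rational(-1, 90)) = Rational(1, 5))
A = -640 (A = Mul(-20, Add(23, 9)) = Mul(-20, 32) = -640)
Mul(A, Pow(Function('P')(-68, 10), -1)) = Mul(-640, Pow(Rational(1, 5), -1)) = Mul(-640, 5) = -3200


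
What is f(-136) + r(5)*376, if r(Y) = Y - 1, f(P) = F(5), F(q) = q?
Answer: 1509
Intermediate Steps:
f(P) = 5
r(Y) = -1 + Y
f(-136) + r(5)*376 = 5 + (-1 + 5)*376 = 5 + 4*376 = 5 + 1504 = 1509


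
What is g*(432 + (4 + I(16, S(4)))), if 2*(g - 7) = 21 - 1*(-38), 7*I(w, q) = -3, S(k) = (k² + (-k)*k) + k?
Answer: 222577/14 ≈ 15898.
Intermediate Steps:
S(k) = k (S(k) = (k² - k²) + k = 0 + k = k)
I(w, q) = -3/7 (I(w, q) = (⅐)*(-3) = -3/7)
g = 73/2 (g = 7 + (21 - 1*(-38))/2 = 7 + (21 + 38)/2 = 7 + (½)*59 = 7 + 59/2 = 73/2 ≈ 36.500)
g*(432 + (4 + I(16, S(4)))) = 73*(432 + (4 - 3/7))/2 = 73*(432 + 25/7)/2 = (73/2)*(3049/7) = 222577/14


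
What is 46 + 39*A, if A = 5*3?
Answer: 631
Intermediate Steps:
A = 15
46 + 39*A = 46 + 39*15 = 46 + 585 = 631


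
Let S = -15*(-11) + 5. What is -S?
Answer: -170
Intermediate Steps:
S = 170 (S = 165 + 5 = 170)
-S = -1*170 = -170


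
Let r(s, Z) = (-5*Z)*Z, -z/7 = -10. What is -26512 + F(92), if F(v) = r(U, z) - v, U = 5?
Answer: -51104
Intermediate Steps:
z = 70 (z = -7*(-10) = 70)
r(s, Z) = -5*Z²
F(v) = -24500 - v (F(v) = -5*70² - v = -5*4900 - v = -24500 - v)
-26512 + F(92) = -26512 + (-24500 - 1*92) = -26512 + (-24500 - 92) = -26512 - 24592 = -51104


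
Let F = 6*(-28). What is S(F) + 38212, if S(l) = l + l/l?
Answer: 38045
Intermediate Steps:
F = -168
S(l) = 1 + l (S(l) = l + 1 = 1 + l)
S(F) + 38212 = (1 - 168) + 38212 = -167 + 38212 = 38045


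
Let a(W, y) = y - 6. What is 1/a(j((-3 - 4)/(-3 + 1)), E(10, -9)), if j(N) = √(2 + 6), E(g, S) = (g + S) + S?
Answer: -1/14 ≈ -0.071429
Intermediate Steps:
E(g, S) = g + 2*S (E(g, S) = (S + g) + S = g + 2*S)
j(N) = 2*√2 (j(N) = √8 = 2*√2)
a(W, y) = -6 + y
1/a(j((-3 - 4)/(-3 + 1)), E(10, -9)) = 1/(-6 + (10 + 2*(-9))) = 1/(-6 + (10 - 18)) = 1/(-6 - 8) = 1/(-14) = -1/14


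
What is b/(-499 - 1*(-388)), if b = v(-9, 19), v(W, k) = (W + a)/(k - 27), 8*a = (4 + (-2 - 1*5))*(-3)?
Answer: -21/2368 ≈ -0.0088682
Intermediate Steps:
a = 9/8 (a = ((4 + (-2 - 1*5))*(-3))/8 = ((4 + (-2 - 5))*(-3))/8 = ((4 - 7)*(-3))/8 = (-3*(-3))/8 = (⅛)*9 = 9/8 ≈ 1.1250)
v(W, k) = (9/8 + W)/(-27 + k) (v(W, k) = (W + 9/8)/(k - 27) = (9/8 + W)/(-27 + k))
b = 63/64 (b = (9/8 - 9)/(-27 + 19) = -63/8/(-8) = -⅛*(-63/8) = 63/64 ≈ 0.98438)
b/(-499 - 1*(-388)) = 63/(64*(-499 - 1*(-388))) = 63/(64*(-499 + 388)) = (63/64)/(-111) = (63/64)*(-1/111) = -21/2368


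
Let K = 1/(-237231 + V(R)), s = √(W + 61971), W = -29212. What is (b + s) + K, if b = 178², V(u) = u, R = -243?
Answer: 7524126215/237474 + √32759 ≈ 31865.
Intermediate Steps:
b = 31684
s = √32759 (s = √(-29212 + 61971) = √32759 ≈ 180.99)
K = -1/237474 (K = 1/(-237231 - 243) = 1/(-237474) = -1/237474 ≈ -4.2110e-6)
(b + s) + K = (31684 + √32759) - 1/237474 = 7524126215/237474 + √32759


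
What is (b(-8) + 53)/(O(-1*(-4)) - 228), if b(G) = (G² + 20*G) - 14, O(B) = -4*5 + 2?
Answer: 19/82 ≈ 0.23171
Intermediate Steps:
O(B) = -18 (O(B) = -20 + 2 = -18)
b(G) = -14 + G² + 20*G
(b(-8) + 53)/(O(-1*(-4)) - 228) = ((-14 + (-8)² + 20*(-8)) + 53)/(-18 - 228) = ((-14 + 64 - 160) + 53)/(-246) = (-110 + 53)*(-1/246) = -57*(-1/246) = 19/82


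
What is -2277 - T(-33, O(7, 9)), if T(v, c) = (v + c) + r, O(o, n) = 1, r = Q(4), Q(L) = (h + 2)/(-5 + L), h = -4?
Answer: -2247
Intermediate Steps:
Q(L) = -2/(-5 + L) (Q(L) = (-4 + 2)/(-5 + L) = -2/(-5 + L))
r = 2 (r = -2/(-5 + 4) = -2/(-1) = -2*(-1) = 2)
T(v, c) = 2 + c + v (T(v, c) = (v + c) + 2 = (c + v) + 2 = 2 + c + v)
-2277 - T(-33, O(7, 9)) = -2277 - (2 + 1 - 33) = -2277 - 1*(-30) = -2277 + 30 = -2247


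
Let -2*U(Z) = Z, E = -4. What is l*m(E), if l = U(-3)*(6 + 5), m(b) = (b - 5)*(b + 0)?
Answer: 594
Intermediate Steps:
U(Z) = -Z/2
m(b) = b*(-5 + b) (m(b) = (-5 + b)*b = b*(-5 + b))
l = 33/2 (l = (-½*(-3))*(6 + 5) = (3/2)*11 = 33/2 ≈ 16.500)
l*m(E) = 33*(-4*(-5 - 4))/2 = 33*(-4*(-9))/2 = (33/2)*36 = 594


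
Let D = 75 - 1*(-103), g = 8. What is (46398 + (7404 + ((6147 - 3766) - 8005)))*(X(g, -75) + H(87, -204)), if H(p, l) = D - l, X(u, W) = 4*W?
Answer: 3950596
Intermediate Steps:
D = 178 (D = 75 + 103 = 178)
H(p, l) = 178 - l
(46398 + (7404 + ((6147 - 3766) - 8005)))*(X(g, -75) + H(87, -204)) = (46398 + (7404 + ((6147 - 3766) - 8005)))*(4*(-75) + (178 - 1*(-204))) = (46398 + (7404 + (2381 - 8005)))*(-300 + (178 + 204)) = (46398 + (7404 - 5624))*(-300 + 382) = (46398 + 1780)*82 = 48178*82 = 3950596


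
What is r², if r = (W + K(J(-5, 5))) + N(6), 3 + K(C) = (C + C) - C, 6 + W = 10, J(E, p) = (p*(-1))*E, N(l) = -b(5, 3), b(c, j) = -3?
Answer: 841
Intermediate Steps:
N(l) = 3 (N(l) = -1*(-3) = 3)
J(E, p) = -E*p (J(E, p) = (-p)*E = -E*p)
W = 4 (W = -6 + 10 = 4)
K(C) = -3 + C (K(C) = -3 + ((C + C) - C) = -3 + (2*C - C) = -3 + C)
r = 29 (r = (4 + (-3 - 1*(-5)*5)) + 3 = (4 + (-3 + 25)) + 3 = (4 + 22) + 3 = 26 + 3 = 29)
r² = 29² = 841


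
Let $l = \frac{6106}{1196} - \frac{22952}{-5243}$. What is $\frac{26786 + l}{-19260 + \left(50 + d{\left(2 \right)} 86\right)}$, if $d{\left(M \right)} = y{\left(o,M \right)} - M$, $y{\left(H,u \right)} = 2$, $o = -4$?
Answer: $- \frac{84012252979}{60229381940} \approx -1.3949$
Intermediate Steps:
$l = \frac{29732175}{3135314}$ ($l = 6106 \cdot \frac{1}{1196} - - \frac{22952}{5243} = \frac{3053}{598} + \frac{22952}{5243} = \frac{29732175}{3135314} \approx 9.483$)
$d{\left(M \right)} = 2 - M$
$\frac{26786 + l}{-19260 + \left(50 + d{\left(2 \right)} 86\right)} = \frac{26786 + \frac{29732175}{3135314}}{-19260 + \left(50 + \left(2 - 2\right) 86\right)} = \frac{84012252979}{3135314 \left(-19260 + \left(50 + \left(2 - 2\right) 86\right)\right)} = \frac{84012252979}{3135314 \left(-19260 + \left(50 + 0 \cdot 86\right)\right)} = \frac{84012252979}{3135314 \left(-19260 + \left(50 + 0\right)\right)} = \frac{84012252979}{3135314 \left(-19260 + 50\right)} = \frac{84012252979}{3135314 \left(-19210\right)} = \frac{84012252979}{3135314} \left(- \frac{1}{19210}\right) = - \frac{84012252979}{60229381940}$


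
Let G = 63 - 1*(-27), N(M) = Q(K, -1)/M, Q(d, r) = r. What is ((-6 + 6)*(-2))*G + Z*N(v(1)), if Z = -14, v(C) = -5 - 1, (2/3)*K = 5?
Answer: -7/3 ≈ -2.3333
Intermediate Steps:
K = 15/2 (K = (3/2)*5 = 15/2 ≈ 7.5000)
v(C) = -6
N(M) = -1/M
G = 90 (G = 63 + 27 = 90)
((-6 + 6)*(-2))*G + Z*N(v(1)) = ((-6 + 6)*(-2))*90 - (-14)/(-6) = (0*(-2))*90 - (-14)*(-1)/6 = 0*90 - 14*⅙ = 0 - 7/3 = -7/3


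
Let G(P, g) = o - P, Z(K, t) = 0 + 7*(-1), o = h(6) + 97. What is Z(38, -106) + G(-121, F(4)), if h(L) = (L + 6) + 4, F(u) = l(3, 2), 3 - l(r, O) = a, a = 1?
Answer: 227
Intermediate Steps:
l(r, O) = 2 (l(r, O) = 3 - 1*1 = 3 - 1 = 2)
F(u) = 2
h(L) = 10 + L (h(L) = (6 + L) + 4 = 10 + L)
o = 113 (o = (10 + 6) + 97 = 16 + 97 = 113)
Z(K, t) = -7 (Z(K, t) = 0 - 7 = -7)
G(P, g) = 113 - P
Z(38, -106) + G(-121, F(4)) = -7 + (113 - 1*(-121)) = -7 + (113 + 121) = -7 + 234 = 227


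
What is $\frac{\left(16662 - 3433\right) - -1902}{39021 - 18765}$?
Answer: $\frac{15131}{20256} \approx 0.74699$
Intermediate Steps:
$\frac{\left(16662 - 3433\right) - -1902}{39021 - 18765} = \frac{13229 + 1902}{20256} = 15131 \cdot \frac{1}{20256} = \frac{15131}{20256}$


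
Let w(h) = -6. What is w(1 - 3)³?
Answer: -216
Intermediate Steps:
w(1 - 3)³ = (-6)³ = -216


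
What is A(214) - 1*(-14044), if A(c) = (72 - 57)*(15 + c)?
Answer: 17479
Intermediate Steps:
A(c) = 225 + 15*c (A(c) = 15*(15 + c) = 225 + 15*c)
A(214) - 1*(-14044) = (225 + 15*214) - 1*(-14044) = (225 + 3210) + 14044 = 3435 + 14044 = 17479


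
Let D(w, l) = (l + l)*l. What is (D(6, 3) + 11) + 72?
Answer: 101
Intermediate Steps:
D(w, l) = 2*l² (D(w, l) = (2*l)*l = 2*l²)
(D(6, 3) + 11) + 72 = (2*3² + 11) + 72 = (2*9 + 11) + 72 = (18 + 11) + 72 = 29 + 72 = 101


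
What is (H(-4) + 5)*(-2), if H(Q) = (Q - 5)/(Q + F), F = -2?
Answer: -13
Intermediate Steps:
H(Q) = (-5 + Q)/(-2 + Q) (H(Q) = (Q - 5)/(Q - 2) = (-5 + Q)/(-2 + Q))
(H(-4) + 5)*(-2) = ((-5 - 4)/(-2 - 4) + 5)*(-2) = (-9/(-6) + 5)*(-2) = (-⅙*(-9) + 5)*(-2) = (3/2 + 5)*(-2) = (13/2)*(-2) = -13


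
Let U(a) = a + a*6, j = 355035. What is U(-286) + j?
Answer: 353033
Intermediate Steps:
U(a) = 7*a (U(a) = a + 6*a = 7*a)
U(-286) + j = 7*(-286) + 355035 = -2002 + 355035 = 353033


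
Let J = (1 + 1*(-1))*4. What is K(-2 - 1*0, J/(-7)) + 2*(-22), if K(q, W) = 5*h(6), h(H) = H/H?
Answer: -39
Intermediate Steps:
h(H) = 1
J = 0 (J = (1 - 1)*4 = 0*4 = 0)
K(q, W) = 5 (K(q, W) = 5*1 = 5)
K(-2 - 1*0, J/(-7)) + 2*(-22) = 5 + 2*(-22) = 5 - 44 = -39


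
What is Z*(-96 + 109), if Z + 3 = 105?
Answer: 1326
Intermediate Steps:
Z = 102 (Z = -3 + 105 = 102)
Z*(-96 + 109) = 102*(-96 + 109) = 102*13 = 1326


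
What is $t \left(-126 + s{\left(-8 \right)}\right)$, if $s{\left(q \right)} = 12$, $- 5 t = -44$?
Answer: $- \frac{5016}{5} \approx -1003.2$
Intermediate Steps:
$t = \frac{44}{5}$ ($t = \left(- \frac{1}{5}\right) \left(-44\right) = \frac{44}{5} \approx 8.8$)
$t \left(-126 + s{\left(-8 \right)}\right) = \frac{44 \left(-126 + 12\right)}{5} = \frac{44}{5} \left(-114\right) = - \frac{5016}{5}$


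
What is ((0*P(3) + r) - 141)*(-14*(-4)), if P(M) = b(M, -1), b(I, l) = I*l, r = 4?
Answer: -7672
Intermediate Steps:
P(M) = -M (P(M) = M*(-1) = -M)
((0*P(3) + r) - 141)*(-14*(-4)) = ((0*(-1*3) + 4) - 141)*(-14*(-4)) = ((0*(-3) + 4) - 141)*56 = ((0 + 4) - 141)*56 = (4 - 141)*56 = -137*56 = -7672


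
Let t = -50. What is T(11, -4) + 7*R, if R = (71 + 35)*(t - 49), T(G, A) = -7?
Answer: -73465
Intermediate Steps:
R = -10494 (R = (71 + 35)*(-50 - 49) = 106*(-99) = -10494)
T(11, -4) + 7*R = -7 + 7*(-10494) = -7 - 73458 = -73465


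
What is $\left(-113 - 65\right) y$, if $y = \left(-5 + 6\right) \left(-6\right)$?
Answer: $1068$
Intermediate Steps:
$y = -6$ ($y = 1 \left(-6\right) = -6$)
$\left(-113 - 65\right) y = \left(-113 - 65\right) \left(-6\right) = \left(-178\right) \left(-6\right) = 1068$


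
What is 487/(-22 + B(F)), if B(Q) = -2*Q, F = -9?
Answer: -487/4 ≈ -121.75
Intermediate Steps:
487/(-22 + B(F)) = 487/(-22 - 2*(-9)) = 487/(-22 + 18) = 487/(-4) = 487*(-¼) = -487/4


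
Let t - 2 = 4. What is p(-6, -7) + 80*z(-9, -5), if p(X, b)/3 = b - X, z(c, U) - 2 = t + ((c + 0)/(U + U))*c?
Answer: -11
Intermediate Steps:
t = 6 (t = 2 + 4 = 6)
z(c, U) = 8 + c²/(2*U) (z(c, U) = 2 + (6 + ((c + 0)/(U + U))*c) = 2 + (6 + (c/((2*U)))*c) = 2 + (6 + (c*(1/(2*U)))*c) = 2 + (6 + (c/(2*U))*c) = 2 + (6 + c²/(2*U)) = 8 + c²/(2*U))
p(X, b) = -3*X + 3*b (p(X, b) = 3*(b - X) = -3*X + 3*b)
p(-6, -7) + 80*z(-9, -5) = (-3*(-6) + 3*(-7)) + 80*(8 + (½)*(-9)²/(-5)) = (18 - 21) + 80*(8 + (½)*(-⅕)*81) = -3 + 80*(8 - 81/10) = -3 + 80*(-⅒) = -3 - 8 = -11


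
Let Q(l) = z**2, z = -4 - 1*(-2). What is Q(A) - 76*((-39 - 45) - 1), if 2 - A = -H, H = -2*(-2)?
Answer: 6464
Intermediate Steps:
H = 4
A = 6 (A = 2 - (-1)*4 = 2 - 1*(-4) = 2 + 4 = 6)
z = -2 (z = -4 + 2 = -2)
Q(l) = 4 (Q(l) = (-2)**2 = 4)
Q(A) - 76*((-39 - 45) - 1) = 4 - 76*((-39 - 45) - 1) = 4 - 76*(-84 - 1) = 4 - 76*(-85) = 4 + 6460 = 6464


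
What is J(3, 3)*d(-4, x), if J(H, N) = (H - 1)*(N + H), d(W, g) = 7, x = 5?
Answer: 84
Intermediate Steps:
J(H, N) = (-1 + H)*(H + N)
J(3, 3)*d(-4, x) = (3² - 1*3 - 1*3 + 3*3)*7 = (9 - 3 - 3 + 9)*7 = 12*7 = 84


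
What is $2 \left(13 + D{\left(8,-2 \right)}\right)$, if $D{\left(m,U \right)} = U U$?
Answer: $34$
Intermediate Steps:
$D{\left(m,U \right)} = U^{2}$
$2 \left(13 + D{\left(8,-2 \right)}\right) = 2 \left(13 + \left(-2\right)^{2}\right) = 2 \left(13 + 4\right) = 2 \cdot 17 = 34$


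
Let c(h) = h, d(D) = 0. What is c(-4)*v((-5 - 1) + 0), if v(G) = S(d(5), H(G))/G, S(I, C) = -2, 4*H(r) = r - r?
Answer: -4/3 ≈ -1.3333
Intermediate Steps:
H(r) = 0 (H(r) = (r - r)/4 = (1/4)*0 = 0)
v(G) = -2/G
c(-4)*v((-5 - 1) + 0) = -(-8)/((-5 - 1) + 0) = -(-8)/(-6 + 0) = -(-8)/(-6) = -(-8)*(-1)/6 = -4*1/3 = -4/3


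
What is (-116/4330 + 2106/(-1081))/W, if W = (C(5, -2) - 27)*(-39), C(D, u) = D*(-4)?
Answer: -4622188/4289889045 ≈ -0.0010775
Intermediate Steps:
C(D, u) = -4*D
W = 1833 (W = (-4*5 - 27)*(-39) = (-20 - 27)*(-39) = -47*(-39) = 1833)
(-116/4330 + 2106/(-1081))/W = (-116/4330 + 2106/(-1081))/1833 = (-116*1/4330 + 2106*(-1/1081))*(1/1833) = (-58/2165 - 2106/1081)*(1/1833) = -4622188/2340365*1/1833 = -4622188/4289889045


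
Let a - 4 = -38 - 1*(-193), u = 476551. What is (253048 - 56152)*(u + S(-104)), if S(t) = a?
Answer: 93862292160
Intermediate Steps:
a = 159 (a = 4 + (-38 - 1*(-193)) = 4 + (-38 + 193) = 4 + 155 = 159)
S(t) = 159
(253048 - 56152)*(u + S(-104)) = (253048 - 56152)*(476551 + 159) = 196896*476710 = 93862292160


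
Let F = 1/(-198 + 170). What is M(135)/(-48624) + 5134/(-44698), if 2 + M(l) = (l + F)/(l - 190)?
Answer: -192066132529/1673514575040 ≈ -0.11477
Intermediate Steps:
F = -1/28 (F = 1/(-28) = -1/28 ≈ -0.035714)
M(l) = -2 + (-1/28 + l)/(-190 + l) (M(l) = -2 + (l - 1/28)/(l - 190) = -2 + (-1/28 + l)/(-190 + l))
M(135)/(-48624) + 5134/(-44698) = ((10639/28 - 1*135)/(-190 + 135))/(-48624) + 5134/(-44698) = ((10639/28 - 135)/(-55))*(-1/48624) + 5134*(-1/44698) = -1/55*6859/28*(-1/48624) - 2567/22349 = -6859/1540*(-1/48624) - 2567/22349 = 6859/74880960 - 2567/22349 = -192066132529/1673514575040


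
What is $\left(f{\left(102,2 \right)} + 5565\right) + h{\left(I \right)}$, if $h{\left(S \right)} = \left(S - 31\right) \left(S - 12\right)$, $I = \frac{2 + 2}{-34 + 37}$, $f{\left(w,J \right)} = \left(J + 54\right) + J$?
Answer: $\frac{53455}{9} \approx 5939.4$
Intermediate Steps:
$f{\left(w,J \right)} = 54 + 2 J$ ($f{\left(w,J \right)} = \left(54 + J\right) + J = 54 + 2 J$)
$I = \frac{4}{3} \approx 1.3333$
$h{\left(S \right)} = \left(-31 + S\right) \left(-12 + S\right)$
$\left(f{\left(102,2 \right)} + 5565\right) + h{\left(I \right)} = \left(\left(54 + 2 \cdot 2\right) + 5565\right) + \left(372 + \left(\frac{4}{3}\right)^{2} - \frac{172}{3}\right) = \left(\left(54 + 4\right) + 5565\right) + \left(372 + \frac{16}{9} - \frac{172}{3}\right) = \left(58 + 5565\right) + \frac{2848}{9} = 5623 + \frac{2848}{9} = \frac{53455}{9}$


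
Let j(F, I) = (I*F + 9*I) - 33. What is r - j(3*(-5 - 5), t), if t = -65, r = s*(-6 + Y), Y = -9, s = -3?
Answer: -1287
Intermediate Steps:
r = 45 (r = -3*(-6 - 9) = -3*(-15) = 45)
j(F, I) = -33 + 9*I + F*I (j(F, I) = (F*I + 9*I) - 33 = (9*I + F*I) - 33 = -33 + 9*I + F*I)
r - j(3*(-5 - 5), t) = 45 - (-33 + 9*(-65) + (3*(-5 - 5))*(-65)) = 45 - (-33 - 585 + (3*(-10))*(-65)) = 45 - (-33 - 585 - 30*(-65)) = 45 - (-33 - 585 + 1950) = 45 - 1*1332 = 45 - 1332 = -1287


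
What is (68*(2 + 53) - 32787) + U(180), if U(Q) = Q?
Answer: -28867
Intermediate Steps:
(68*(2 + 53) - 32787) + U(180) = (68*(2 + 53) - 32787) + 180 = (68*55 - 32787) + 180 = (3740 - 32787) + 180 = -29047 + 180 = -28867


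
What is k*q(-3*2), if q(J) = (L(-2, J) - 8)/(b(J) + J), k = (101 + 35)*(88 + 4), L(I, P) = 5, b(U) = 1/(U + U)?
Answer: 450432/73 ≈ 6170.3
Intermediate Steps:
b(U) = 1/(2*U)
k = 12512 (k = 136*92 = 12512)
q(J) = -3/(J + 1/(2*J)) (q(J) = (5 - 8)/(1/(2*J) + J) = -3/(J + 1/(2*J)))
k*q(-3*2) = 12512*(-6*(-3*2)/(1 + 2*(-3*2)**2)) = 12512*(-6*(-6)/(1 + 2*(-6)**2)) = 12512*(-6*(-6)/(1 + 2*36)) = 12512*(-6*(-6)/(1 + 72)) = 12512*(-6*(-6)/73) = 12512*(-6*(-6)*1/73) = 12512*(36/73) = 450432/73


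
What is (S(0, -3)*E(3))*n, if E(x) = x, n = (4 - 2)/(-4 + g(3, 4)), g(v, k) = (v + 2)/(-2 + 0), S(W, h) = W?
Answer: 0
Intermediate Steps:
g(v, k) = -1 - v/2 (g(v, k) = (2 + v)/(-2) = (2 + v)*(-½) = -1 - v/2)
n = -4/13 (n = (4 - 2)/(-4 + (-1 - ½*3)) = 2/(-4 + (-1 - 3/2)) = 2/(-4 - 5/2) = 2/(-13/2) = 2*(-2/13) = -4/13 ≈ -0.30769)
(S(0, -3)*E(3))*n = (0*3)*(-4/13) = 0*(-4/13) = 0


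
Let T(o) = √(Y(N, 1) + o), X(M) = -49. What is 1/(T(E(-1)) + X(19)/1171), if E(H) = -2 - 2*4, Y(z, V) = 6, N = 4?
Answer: -57379/5487365 - 2742482*I/5487365 ≈ -0.010457 - 0.49978*I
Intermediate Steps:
E(H) = -10 (E(H) = -2 - 8 = -10)
T(o) = √(6 + o)
1/(T(E(-1)) + X(19)/1171) = 1/(√(6 - 10) - 49/1171) = 1/(√(-4) - 49*1/1171) = 1/(2*I - 49/1171) = 1/(-49/1171 + 2*I) = 1371241*(-49/1171 - 2*I)/5487365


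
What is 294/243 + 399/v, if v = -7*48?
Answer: 29/1296 ≈ 0.022377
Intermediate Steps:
v = -336
294/243 + 399/v = 294/243 + 399/(-336) = 294*(1/243) + 399*(-1/336) = 98/81 - 19/16 = 29/1296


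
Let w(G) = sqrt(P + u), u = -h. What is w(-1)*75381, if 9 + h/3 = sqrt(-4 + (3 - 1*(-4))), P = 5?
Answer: 75381*sqrt(32 - 3*sqrt(3)) ≈ 3.9027e+5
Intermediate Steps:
h = -27 + 3*sqrt(3) (h = -27 + 3*sqrt(-4 + (3 - 1*(-4))) = -27 + 3*sqrt(-4 + (3 + 4)) = -27 + 3*sqrt(-4 + 7) = -27 + 3*sqrt(3) ≈ -21.804)
u = 27 - 3*sqrt(3) (u = -(-27 + 3*sqrt(3)) = 27 - 3*sqrt(3) ≈ 21.804)
w(G) = sqrt(32 - 3*sqrt(3)) (w(G) = sqrt(5 + (27 - 3*sqrt(3))) = sqrt(32 - 3*sqrt(3)))
w(-1)*75381 = sqrt(32 - 3*sqrt(3))*75381 = 75381*sqrt(32 - 3*sqrt(3))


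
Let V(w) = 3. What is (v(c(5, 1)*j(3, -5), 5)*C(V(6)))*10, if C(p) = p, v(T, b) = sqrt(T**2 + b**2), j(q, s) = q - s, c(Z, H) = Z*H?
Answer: 150*sqrt(65) ≈ 1209.3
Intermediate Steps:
c(Z, H) = H*Z
(v(c(5, 1)*j(3, -5), 5)*C(V(6)))*10 = (sqrt(((1*5)*(3 - 1*(-5)))**2 + 5**2)*3)*10 = (sqrt((5*(3 + 5))**2 + 25)*3)*10 = (sqrt((5*8)**2 + 25)*3)*10 = (sqrt(40**2 + 25)*3)*10 = (sqrt(1600 + 25)*3)*10 = (sqrt(1625)*3)*10 = ((5*sqrt(65))*3)*10 = (15*sqrt(65))*10 = 150*sqrt(65)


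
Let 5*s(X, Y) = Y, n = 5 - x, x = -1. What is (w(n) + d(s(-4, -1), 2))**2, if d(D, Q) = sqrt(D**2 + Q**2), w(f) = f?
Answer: (30 + sqrt(101))**2/25 ≈ 64.160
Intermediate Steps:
n = 6 (n = 5 - 1*(-1) = 5 + 1 = 6)
s(X, Y) = Y/5
(w(n) + d(s(-4, -1), 2))**2 = (6 + sqrt(((1/5)*(-1))**2 + 2**2))**2 = (6 + sqrt((-1/5)**2 + 4))**2 = (6 + sqrt(1/25 + 4))**2 = (6 + sqrt(101/25))**2 = (6 + sqrt(101)/5)**2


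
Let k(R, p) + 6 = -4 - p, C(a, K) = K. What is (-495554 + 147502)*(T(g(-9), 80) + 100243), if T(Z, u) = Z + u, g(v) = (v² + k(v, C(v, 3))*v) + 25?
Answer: -34995236392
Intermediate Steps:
k(R, p) = -10 - p (k(R, p) = -6 + (-4 - p) = -10 - p)
g(v) = 25 + v² - 13*v (g(v) = (v² + (-10 - 1*3)*v) + 25 = (v² + (-10 - 3)*v) + 25 = (v² - 13*v) + 25 = 25 + v² - 13*v)
(-495554 + 147502)*(T(g(-9), 80) + 100243) = (-495554 + 147502)*(((25 + (-9)² - 13*(-9)) + 80) + 100243) = -348052*(((25 + 81 + 117) + 80) + 100243) = -348052*((223 + 80) + 100243) = -348052*(303 + 100243) = -348052*100546 = -34995236392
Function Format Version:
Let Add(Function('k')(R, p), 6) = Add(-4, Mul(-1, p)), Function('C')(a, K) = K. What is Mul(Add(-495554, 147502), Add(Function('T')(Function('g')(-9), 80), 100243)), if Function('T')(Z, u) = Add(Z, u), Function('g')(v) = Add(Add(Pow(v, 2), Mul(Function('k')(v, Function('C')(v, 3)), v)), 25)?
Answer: -34995236392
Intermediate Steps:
Function('k')(R, p) = Add(-10, Mul(-1, p)) (Function('k')(R, p) = Add(-6, Add(-4, Mul(-1, p))) = Add(-10, Mul(-1, p)))
Function('g')(v) = Add(25, Pow(v, 2), Mul(-13, v)) (Function('g')(v) = Add(Add(Pow(v, 2), Mul(Add(-10, Mul(-1, 3)), v)), 25) = Add(Add(Pow(v, 2), Mul(Add(-10, -3), v)), 25) = Add(Add(Pow(v, 2), Mul(-13, v)), 25) = Add(25, Pow(v, 2), Mul(-13, v)))
Mul(Add(-495554, 147502), Add(Function('T')(Function('g')(-9), 80), 100243)) = Mul(Add(-495554, 147502), Add(Add(Add(25, Pow(-9, 2), Mul(-13, -9)), 80), 100243)) = Mul(-348052, Add(Add(Add(25, 81, 117), 80), 100243)) = Mul(-348052, Add(Add(223, 80), 100243)) = Mul(-348052, Add(303, 100243)) = Mul(-348052, 100546) = -34995236392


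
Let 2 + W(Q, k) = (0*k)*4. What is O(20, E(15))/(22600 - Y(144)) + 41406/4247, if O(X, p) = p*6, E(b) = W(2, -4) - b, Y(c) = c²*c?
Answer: 61351155549/6292745924 ≈ 9.7495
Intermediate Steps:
Y(c) = c³
W(Q, k) = -2 (W(Q, k) = -2 + (0*k)*4 = -2 + 0*4 = -2 + 0 = -2)
E(b) = -2 - b
O(X, p) = 6*p
O(20, E(15))/(22600 - Y(144)) + 41406/4247 = (6*(-2 - 1*15))/(22600 - 1*144³) + 41406/4247 = (6*(-2 - 15))/(22600 - 1*2985984) + 41406*(1/4247) = (6*(-17))/(22600 - 2985984) + 41406/4247 = -102/(-2963384) + 41406/4247 = -102*(-1/2963384) + 41406/4247 = 51/1481692 + 41406/4247 = 61351155549/6292745924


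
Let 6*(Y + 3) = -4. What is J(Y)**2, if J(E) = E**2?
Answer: 14641/81 ≈ 180.75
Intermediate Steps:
Y = -11/3 (Y = -3 + (1/6)*(-4) = -3 - 2/3 = -11/3 ≈ -3.6667)
J(Y)**2 = ((-11/3)**2)**2 = (121/9)**2 = 14641/81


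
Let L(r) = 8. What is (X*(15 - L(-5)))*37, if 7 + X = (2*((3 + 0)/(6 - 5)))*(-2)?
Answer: -4921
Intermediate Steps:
X = -19 (X = -7 + (2*((3 + 0)/(6 - 5)))*(-2) = -7 + (2*(3/1))*(-2) = -7 + (2*(3*1))*(-2) = -7 + (2*3)*(-2) = -7 + 6*(-2) = -7 - 12 = -19)
(X*(15 - L(-5)))*37 = -19*(15 - 1*8)*37 = -19*(15 - 8)*37 = -19*7*37 = -133*37 = -4921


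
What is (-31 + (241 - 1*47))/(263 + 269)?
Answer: 163/532 ≈ 0.30639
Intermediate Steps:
(-31 + (241 - 1*47))/(263 + 269) = (-31 + (241 - 47))/532 = (-31 + 194)*(1/532) = 163*(1/532) = 163/532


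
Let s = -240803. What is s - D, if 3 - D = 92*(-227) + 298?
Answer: -261392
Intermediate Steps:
D = 20589 (D = 3 - (92*(-227) + 298) = 3 - (-20884 + 298) = 3 - 1*(-20586) = 3 + 20586 = 20589)
s - D = -240803 - 1*20589 = -240803 - 20589 = -261392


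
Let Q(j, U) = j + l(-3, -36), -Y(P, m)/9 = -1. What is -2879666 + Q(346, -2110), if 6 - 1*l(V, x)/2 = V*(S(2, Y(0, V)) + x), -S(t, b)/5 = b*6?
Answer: -2881144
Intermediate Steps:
Y(P, m) = 9 (Y(P, m) = -9*(-1) = 9)
S(t, b) = -30*b (S(t, b) = -5*b*6 = -30*b)
l(V, x) = 12 - 2*V*(-270 + x) (l(V, x) = 12 - 2*V*(-30*9 + x) = 12 - 2*V*(-270 + x))
Q(j, U) = -1824 + j (Q(j, U) = j + (12 + 540*(-3) - 2*(-3)*(-36)) = j + (12 - 1620 - 216) = j - 1824 = -1824 + j)
-2879666 + Q(346, -2110) = -2879666 + (-1824 + 346) = -2879666 - 1478 = -2881144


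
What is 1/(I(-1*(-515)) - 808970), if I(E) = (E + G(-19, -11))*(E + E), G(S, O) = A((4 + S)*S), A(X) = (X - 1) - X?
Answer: -1/279550 ≈ -3.5772e-6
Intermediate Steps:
A(X) = -1 (A(X) = (-1 + X) - X = -1)
G(S, O) = -1
I(E) = 2*E*(-1 + E) (I(E) = (E - 1)*(E + E) = (-1 + E)*(2*E) = 2*E*(-1 + E))
1/(I(-1*(-515)) - 808970) = 1/(2*(-1*(-515))*(-1 - 1*(-515)) - 808970) = 1/(2*515*(-1 + 515) - 808970) = 1/(2*515*514 - 808970) = 1/(529420 - 808970) = 1/(-279550) = -1/279550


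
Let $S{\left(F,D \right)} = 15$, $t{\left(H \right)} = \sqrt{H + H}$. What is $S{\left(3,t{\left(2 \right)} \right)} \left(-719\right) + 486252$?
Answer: $475467$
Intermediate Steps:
$t{\left(H \right)} = \sqrt{2} \sqrt{H}$ ($t{\left(H \right)} = \sqrt{2 H} = \sqrt{2} \sqrt{H}$)
$S{\left(3,t{\left(2 \right)} \right)} \left(-719\right) + 486252 = 15 \left(-719\right) + 486252 = -10785 + 486252 = 475467$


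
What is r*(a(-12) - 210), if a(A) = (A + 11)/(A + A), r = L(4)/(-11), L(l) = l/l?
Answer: 5039/264 ≈ 19.087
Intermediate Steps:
L(l) = 1
r = -1/11 (r = 1/(-11) = 1*(-1/11) = -1/11 ≈ -0.090909)
a(A) = (11 + A)/(2*A) (a(A) = (11 + A)/((2*A)) = (11 + A)*(1/(2*A)) = (11 + A)/(2*A))
r*(a(-12) - 210) = -((½)*(11 - 12)/(-12) - 210)/11 = -((½)*(-1/12)*(-1) - 210)/11 = -(1/24 - 210)/11 = -1/11*(-5039/24) = 5039/264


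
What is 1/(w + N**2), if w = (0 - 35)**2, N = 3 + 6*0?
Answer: 1/1234 ≈ 0.00081037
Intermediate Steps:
N = 3 (N = 3 + 0 = 3)
w = 1225 (w = (-35)**2 = 1225)
1/(w + N**2) = 1/(1225 + 3**2) = 1/(1225 + 9) = 1/1234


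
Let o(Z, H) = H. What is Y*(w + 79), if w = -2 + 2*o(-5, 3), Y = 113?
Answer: 9379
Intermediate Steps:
w = 4 (w = -2 + 2*3 = -2 + 6 = 4)
Y*(w + 79) = 113*(4 + 79) = 113*83 = 9379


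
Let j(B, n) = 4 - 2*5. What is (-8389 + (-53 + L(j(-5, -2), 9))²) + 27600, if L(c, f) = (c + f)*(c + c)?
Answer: 27132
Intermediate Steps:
j(B, n) = -6 (j(B, n) = 4 - 10 = -6)
L(c, f) = 2*c*(c + f) (L(c, f) = (c + f)*(2*c) = 2*c*(c + f))
(-8389 + (-53 + L(j(-5, -2), 9))²) + 27600 = (-8389 + (-53 + 2*(-6)*(-6 + 9))²) + 27600 = (-8389 + (-53 + 2*(-6)*3)²) + 27600 = (-8389 + (-53 - 36)²) + 27600 = (-8389 + (-89)²) + 27600 = (-8389 + 7921) + 27600 = -468 + 27600 = 27132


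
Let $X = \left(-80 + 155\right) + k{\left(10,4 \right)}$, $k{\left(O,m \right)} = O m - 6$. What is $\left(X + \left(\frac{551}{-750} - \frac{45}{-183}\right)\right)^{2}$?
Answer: $\frac{24645158143321}{2093062500} \approx 11775.0$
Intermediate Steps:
$k{\left(O,m \right)} = -6 + O m$
$X = 109$ ($X = \left(-80 + 155\right) + \left(-6 + 10 \cdot 4\right) = 75 + \left(-6 + 40\right) = 75 + 34 = 109$)
$\left(X + \left(\frac{551}{-750} - \frac{45}{-183}\right)\right)^{2} = \left(109 + \left(\frac{551}{-750} - \frac{45}{-183}\right)\right)^{2} = \left(109 + \left(551 \left(- \frac{1}{750}\right) - - \frac{15}{61}\right)\right)^{2} = \left(109 + \left(- \frac{551}{750} + \frac{15}{61}\right)\right)^{2} = \left(109 - \frac{22361}{45750}\right)^{2} = \left(\frac{4964389}{45750}\right)^{2} = \frac{24645158143321}{2093062500}$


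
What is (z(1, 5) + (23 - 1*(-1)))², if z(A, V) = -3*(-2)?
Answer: 900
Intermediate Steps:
z(A, V) = 6
(z(1, 5) + (23 - 1*(-1)))² = (6 + (23 - 1*(-1)))² = (6 + (23 + 1))² = (6 + 24)² = 30² = 900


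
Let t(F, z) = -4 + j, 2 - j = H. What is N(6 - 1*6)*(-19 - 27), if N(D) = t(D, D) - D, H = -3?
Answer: -46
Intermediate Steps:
j = 5 (j = 2 - 1*(-3) = 2 + 3 = 5)
t(F, z) = 1 (t(F, z) = -4 + 5 = 1)
N(D) = 1 - D
N(6 - 1*6)*(-19 - 27) = (1 - (6 - 1*6))*(-19 - 27) = (1 - (6 - 6))*(-46) = (1 - 1*0)*(-46) = (1 + 0)*(-46) = 1*(-46) = -46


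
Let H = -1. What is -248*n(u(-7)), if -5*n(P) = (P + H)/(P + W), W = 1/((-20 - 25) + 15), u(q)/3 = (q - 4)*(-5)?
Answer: 244032/4949 ≈ 49.309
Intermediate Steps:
u(q) = 60 - 15*q (u(q) = 3*((q - 4)*(-5)) = 3*((-4 + q)*(-5)) = 3*(20 - 5*q) = 60 - 15*q)
W = -1/30 (W = 1/(-45 + 15) = 1/(-30) = -1/30 ≈ -0.033333)
n(P) = -(-1 + P)/(5*(-1/30 + P)) (n(P) = -(P - 1)/(5*(P - 1/30)) = -(-1 + P)/(5*(-1/30 + P)))
-248*n(u(-7)) = -1488*(1 - (60 - 15*(-7)))/(-1 + 30*(60 - 15*(-7))) = -1488*(1 - (60 + 105))/(-1 + 30*(60 + 105)) = -1488*(1 - 1*165)/(-1 + 30*165) = -1488*(1 - 165)/(-1 + 4950) = -1488*(-164)/4949 = -248*(-984/4949) = 244032/4949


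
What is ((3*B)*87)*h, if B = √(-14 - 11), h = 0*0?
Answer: 0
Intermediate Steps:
h = 0
B = 5*I (B = √(-25) = 5*I ≈ 5.0*I)
((3*B)*87)*h = ((3*(5*I))*87)*0 = ((15*I)*87)*0 = (1305*I)*0 = 0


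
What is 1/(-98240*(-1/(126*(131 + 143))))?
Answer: 8631/24560 ≈ 0.35143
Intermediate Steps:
1/(-98240*(-1/(126*(131 + 143)))) = 1/(-98240/((-126*274))) = 1/(-98240/(-34524)) = 1/(-98240*(-1/34524)) = 1/(24560/8631) = 8631/24560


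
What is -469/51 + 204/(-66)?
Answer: -6893/561 ≈ -12.287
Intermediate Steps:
-469/51 + 204/(-66) = -469*1/51 + 204*(-1/66) = -469/51 - 34/11 = -6893/561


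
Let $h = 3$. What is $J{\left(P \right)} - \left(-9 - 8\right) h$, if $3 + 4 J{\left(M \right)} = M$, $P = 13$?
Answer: $\frac{107}{2} \approx 53.5$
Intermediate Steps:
$J{\left(M \right)} = - \frac{3}{4} + \frac{M}{4}$
$J{\left(P \right)} - \left(-9 - 8\right) h = \left(- \frac{3}{4} + \frac{1}{4} \cdot 13\right) - \left(-9 - 8\right) 3 = \left(- \frac{3}{4} + \frac{13}{4}\right) - \left(-9 - 8\right) 3 = \frac{5}{2} - \left(-17\right) 3 = \frac{5}{2} - -51 = \frac{5}{2} + 51 = \frac{107}{2}$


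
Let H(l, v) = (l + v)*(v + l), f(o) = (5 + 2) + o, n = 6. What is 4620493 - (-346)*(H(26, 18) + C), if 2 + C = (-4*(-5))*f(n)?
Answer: 5379617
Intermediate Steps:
f(o) = 7 + o
H(l, v) = (l + v)² (H(l, v) = (l + v)*(l + v) = (l + v)²)
C = 258 (C = -2 + (-4*(-5))*(7 + 6) = -2 + 20*13 = -2 + 260 = 258)
4620493 - (-346)*(H(26, 18) + C) = 4620493 - (-346)*((26 + 18)² + 258) = 4620493 - (-346)*(44² + 258) = 4620493 - (-346)*(1936 + 258) = 4620493 - (-346)*2194 = 4620493 - 1*(-759124) = 4620493 + 759124 = 5379617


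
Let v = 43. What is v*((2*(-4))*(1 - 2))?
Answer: 344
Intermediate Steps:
v*((2*(-4))*(1 - 2)) = 43*((2*(-4))*(1 - 2)) = 43*(-8*(-1)) = 43*8 = 344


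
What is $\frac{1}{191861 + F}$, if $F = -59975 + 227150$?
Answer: $\frac{1}{359036} \approx 2.7852 \cdot 10^{-6}$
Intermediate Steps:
$F = 167175$
$\frac{1}{191861 + F} = \frac{1}{191861 + 167175} = \frac{1}{359036}$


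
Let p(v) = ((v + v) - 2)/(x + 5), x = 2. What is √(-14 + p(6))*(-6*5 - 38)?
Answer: -136*I*√154/7 ≈ -241.1*I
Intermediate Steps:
p(v) = -2/7 + 2*v/7 (p(v) = ((v + v) - 2)/(2 + 5) = (2*v - 2)/7 = (-2 + 2*v)*(⅐) = -2/7 + 2*v/7)
√(-14 + p(6))*(-6*5 - 38) = √(-14 + (-2/7 + (2/7)*6))*(-6*5 - 38) = √(-14 + (-2/7 + 12/7))*(-30 - 38) = √(-14 + 10/7)*(-68) = √(-88/7)*(-68) = (2*I*√154/7)*(-68) = -136*I*√154/7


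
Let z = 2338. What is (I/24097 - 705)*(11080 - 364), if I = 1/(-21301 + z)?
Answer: -1150722460268432/152317137 ≈ -7.5548e+6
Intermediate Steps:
I = -1/18963 (I = 1/(-21301 + 2338) = 1/(-18963) = -1/18963 ≈ -5.2734e-5)
(I/24097 - 705)*(11080 - 364) = (-1/18963/24097 - 705)*(11080 - 364) = (-1/18963*1/24097 - 705)*10716 = (-1/456951411 - 705)*10716 = -322150744756/456951411*10716 = -1150722460268432/152317137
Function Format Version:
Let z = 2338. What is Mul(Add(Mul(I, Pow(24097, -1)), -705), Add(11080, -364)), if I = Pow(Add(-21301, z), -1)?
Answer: Rational(-1150722460268432, 152317137) ≈ -7.5548e+6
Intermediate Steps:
I = Rational(-1, 18963) (I = Pow(Add(-21301, 2338), -1) = Pow(-18963, -1) = Rational(-1, 18963) ≈ -5.2734e-5)
Mul(Add(Mul(I, Pow(24097, -1)), -705), Add(11080, -364)) = Mul(Add(Mul(Rational(-1, 18963), Pow(24097, -1)), -705), Add(11080, -364)) = Mul(Add(Mul(Rational(-1, 18963), Rational(1, 24097)), -705), 10716) = Mul(Add(Rational(-1, 456951411), -705), 10716) = Mul(Rational(-322150744756, 456951411), 10716) = Rational(-1150722460268432, 152317137)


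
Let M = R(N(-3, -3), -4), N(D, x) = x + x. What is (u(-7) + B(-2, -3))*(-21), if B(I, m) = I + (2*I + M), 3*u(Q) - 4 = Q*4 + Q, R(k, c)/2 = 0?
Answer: 343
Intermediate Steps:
N(D, x) = 2*x
R(k, c) = 0 (R(k, c) = 2*0 = 0)
M = 0
u(Q) = 4/3 + 5*Q/3 (u(Q) = 4/3 + (Q*4 + Q)/3 = 4/3 + (4*Q + Q)/3 = 4/3 + (5*Q)/3 = 4/3 + 5*Q/3)
B(I, m) = 3*I (B(I, m) = I + (2*I + 0) = I + 2*I = 3*I)
(u(-7) + B(-2, -3))*(-21) = ((4/3 + (5/3)*(-7)) + 3*(-2))*(-21) = ((4/3 - 35/3) - 6)*(-21) = (-31/3 - 6)*(-21) = -49/3*(-21) = 343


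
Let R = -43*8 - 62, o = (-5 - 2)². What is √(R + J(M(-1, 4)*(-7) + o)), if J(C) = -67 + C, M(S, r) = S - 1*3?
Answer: 6*I*√11 ≈ 19.9*I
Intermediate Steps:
M(S, r) = -3 + S (M(S, r) = S - 3 = -3 + S)
o = 49 (o = (-7)² = 49)
R = -406 (R = -344 - 62 = -406)
√(R + J(M(-1, 4)*(-7) + o)) = √(-406 + (-67 + ((-3 - 1)*(-7) + 49))) = √(-406 + (-67 + (-4*(-7) + 49))) = √(-406 + (-67 + (28 + 49))) = √(-406 + (-67 + 77)) = √(-406 + 10) = √(-396) = 6*I*√11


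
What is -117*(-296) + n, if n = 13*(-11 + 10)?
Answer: 34619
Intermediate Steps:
n = -13 (n = 13*(-1) = -13)
-117*(-296) + n = -117*(-296) - 13 = 34632 - 13 = 34619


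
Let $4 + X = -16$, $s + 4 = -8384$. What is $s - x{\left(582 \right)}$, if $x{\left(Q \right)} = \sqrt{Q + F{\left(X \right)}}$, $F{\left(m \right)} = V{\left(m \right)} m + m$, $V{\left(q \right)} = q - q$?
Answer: $-8388 - \sqrt{562} \approx -8411.7$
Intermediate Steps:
$s = -8388$ ($s = -4 - 8384 = -8388$)
$X = -20$ ($X = -4 - 16 = -20$)
$V{\left(q \right)} = 0$
$F{\left(m \right)} = m$ ($F{\left(m \right)} = 0 m + m = 0 + m = m$)
$x{\left(Q \right)} = \sqrt{-20 + Q}$ ($x{\left(Q \right)} = \sqrt{Q - 20} = \sqrt{-20 + Q}$)
$s - x{\left(582 \right)} = -8388 - \sqrt{-20 + 582} = -8388 - \sqrt{562}$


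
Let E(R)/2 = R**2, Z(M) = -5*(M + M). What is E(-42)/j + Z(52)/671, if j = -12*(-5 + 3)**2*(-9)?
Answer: 29759/4026 ≈ 7.3917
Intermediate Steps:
Z(M) = -10*M
E(R) = 2*R**2
j = 432 (j = -12*(-2)**2*(-9) = -12*4*(-9) = -48*(-9) = 432)
E(-42)/j + Z(52)/671 = (2*(-42)**2)/432 - 10*52/671 = (2*1764)*(1/432) - 520*1/671 = 3528*(1/432) - 520/671 = 49/6 - 520/671 = 29759/4026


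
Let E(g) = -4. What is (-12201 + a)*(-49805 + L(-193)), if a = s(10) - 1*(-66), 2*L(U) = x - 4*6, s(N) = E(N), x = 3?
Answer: 1209420709/2 ≈ 6.0471e+8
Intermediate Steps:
s(N) = -4
L(U) = -21/2 (L(U) = (3 - 4*6)/2 = (3 - 24)/2 = (½)*(-21) = -21/2)
a = 62 (a = -4 - 1*(-66) = -4 + 66 = 62)
(-12201 + a)*(-49805 + L(-193)) = (-12201 + 62)*(-49805 - 21/2) = -12139*(-99631/2) = 1209420709/2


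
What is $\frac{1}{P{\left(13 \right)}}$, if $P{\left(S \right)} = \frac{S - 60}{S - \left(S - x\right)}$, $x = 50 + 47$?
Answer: $- \frac{97}{47} \approx -2.0638$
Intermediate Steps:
$x = 97$
$P{\left(S \right)} = - \frac{60}{97} + \frac{S}{97}$ ($P{\left(S \right)} = \frac{S - 60}{S - \left(-97 + S\right)} = \frac{-60 + S}{97} = \left(-60 + S\right) \frac{1}{97} = - \frac{60}{97} + \frac{S}{97}$)
$\frac{1}{P{\left(13 \right)}} = \frac{1}{- \frac{60}{97} + \frac{1}{97} \cdot 13} = \frac{1}{- \frac{60}{97} + \frac{13}{97}} = \frac{1}{- \frac{47}{97}} = - \frac{97}{47}$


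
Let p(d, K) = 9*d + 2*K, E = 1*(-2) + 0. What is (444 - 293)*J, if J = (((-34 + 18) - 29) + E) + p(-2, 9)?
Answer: -7097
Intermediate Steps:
E = -2 (E = -2 + 0 = -2)
p(d, K) = 2*K + 9*d
J = -47 (J = (((-34 + 18) - 29) - 2) + (2*9 + 9*(-2)) = ((-16 - 29) - 2) + (18 - 18) = (-45 - 2) + 0 = -47 + 0 = -47)
(444 - 293)*J = (444 - 293)*(-47) = 151*(-47) = -7097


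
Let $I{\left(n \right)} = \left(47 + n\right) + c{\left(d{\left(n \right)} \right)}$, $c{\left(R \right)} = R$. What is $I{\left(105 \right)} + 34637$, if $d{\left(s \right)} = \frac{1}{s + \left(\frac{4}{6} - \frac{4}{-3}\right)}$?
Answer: $\frac{3722424}{107} \approx 34789.0$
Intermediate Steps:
$d{\left(s \right)} = \frac{1}{2 + s}$ ($d{\left(s \right)} = \frac{1}{s + \left(4 \cdot \frac{1}{6} - - \frac{4}{3}\right)} = \frac{1}{s + \left(\frac{2}{3} + \frac{4}{3}\right)} = \frac{1}{s + 2} = \frac{1}{2 + s}$)
$I{\left(n \right)} = 47 + n + \frac{1}{2 + n}$ ($I{\left(n \right)} = \left(47 + n\right) + \frac{1}{2 + n} = 47 + n + \frac{1}{2 + n}$)
$I{\left(105 \right)} + 34637 = \frac{1 + \left(2 + 105\right) \left(47 + 105\right)}{2 + 105} + 34637 = \frac{1 + 107 \cdot 152}{107} + 34637 = \frac{1 + 16264}{107} + 34637 = \frac{1}{107} \cdot 16265 + 34637 = \frac{16265}{107} + 34637 = \frac{3722424}{107}$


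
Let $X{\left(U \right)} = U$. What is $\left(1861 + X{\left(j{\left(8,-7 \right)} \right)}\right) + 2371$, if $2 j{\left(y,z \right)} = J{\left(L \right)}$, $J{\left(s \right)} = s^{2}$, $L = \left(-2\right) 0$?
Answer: $4232$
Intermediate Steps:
$L = 0$
$j{\left(y,z \right)} = 0$ ($j{\left(y,z \right)} = \frac{0^{2}}{2} = \frac{1}{2} \cdot 0 = 0$)
$\left(1861 + X{\left(j{\left(8,-7 \right)} \right)}\right) + 2371 = \left(1861 + 0\right) + 2371 = 1861 + 2371 = 4232$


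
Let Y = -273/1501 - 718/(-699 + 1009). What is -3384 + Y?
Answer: -787885694/232655 ≈ -3386.5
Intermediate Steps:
Y = -581174/232655 (Y = -273*1/1501 - 718/310 = -273/1501 - 718*1/310 = -273/1501 - 359/155 = -581174/232655 ≈ -2.4980)
-3384 + Y = -3384 - 581174/232655 = -787885694/232655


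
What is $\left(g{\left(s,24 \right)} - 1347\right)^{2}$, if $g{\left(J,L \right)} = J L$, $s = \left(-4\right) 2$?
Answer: $2368521$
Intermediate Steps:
$s = -8$
$\left(g{\left(s,24 \right)} - 1347\right)^{2} = \left(\left(-8\right) 24 - 1347\right)^{2} = \left(-192 - 1347\right)^{2} = \left(-1539\right)^{2} = 2368521$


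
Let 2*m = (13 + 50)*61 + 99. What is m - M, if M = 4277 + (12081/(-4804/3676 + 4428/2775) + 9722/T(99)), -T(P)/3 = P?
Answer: -3215882162315/72919143 ≈ -44102.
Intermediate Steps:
T(P) = -3*P
m = 1971 (m = ((13 + 50)*61 + 99)/2 = (63*61 + 99)/2 = (3843 + 99)/2 = (½)*3942 = 1971)
M = 3359605793168/72919143 (M = 4277 + (12081/(-4804/3676 + 4428/2775) + 9722/((-3*99))) = 4277 + (12081/(-4804*1/3676 + 4428*(1/2775)) + 9722/(-297)) = 4277 + (12081/(-1201/919 + 1476/925) + 9722*(-1/297)) = 4277 + (12081/(245519/850075) - 9722/297) = 4277 + (12081*(850075/245519) - 9722/297) = 4277 + (10269756075/245519 - 9722/297) = 4277 + 3047730618557/72919143 = 3359605793168/72919143 ≈ 46073.)
m - M = 1971 - 1*3359605793168/72919143 = 1971 - 3359605793168/72919143 = -3215882162315/72919143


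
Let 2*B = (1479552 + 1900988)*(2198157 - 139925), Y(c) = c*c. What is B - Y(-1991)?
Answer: 3478963838559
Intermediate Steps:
Y(c) = c²
B = 3478967802640 (B = ((1479552 + 1900988)*(2198157 - 139925))/2 = (3380540*2058232)/2 = (½)*6957935605280 = 3478967802640)
B - Y(-1991) = 3478967802640 - 1*(-1991)² = 3478967802640 - 1*3964081 = 3478967802640 - 3964081 = 3478963838559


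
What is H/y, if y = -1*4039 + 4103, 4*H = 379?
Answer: 379/256 ≈ 1.4805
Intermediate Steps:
H = 379/4 (H = (¼)*379 = 379/4 ≈ 94.750)
y = 64 (y = -4039 + 4103 = 64)
H/y = (379/4)/64 = (379/4)*(1/64) = 379/256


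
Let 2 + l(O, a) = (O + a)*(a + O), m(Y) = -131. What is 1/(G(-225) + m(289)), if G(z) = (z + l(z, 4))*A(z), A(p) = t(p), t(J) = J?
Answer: -1/10938281 ≈ -9.1422e-8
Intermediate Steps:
A(p) = p
l(O, a) = -2 + (O + a)² (l(O, a) = -2 + (O + a)*(a + O) = -2 + (O + a)*(O + a) = -2 + (O + a)²)
G(z) = z*(-2 + z + (4 + z)²) (G(z) = (z + (-2 + (z + 4)²))*z = (z + (-2 + (4 + z)²))*z = (-2 + z + (4 + z)²)*z = z*(-2 + z + (4 + z)²))
1/(G(-225) + m(289)) = 1/(-225*(-2 - 225 + (4 - 225)²) - 131) = 1/(-225*(-2 - 225 + (-221)²) - 131) = 1/(-225*(-2 - 225 + 48841) - 131) = 1/(-225*48614 - 131) = 1/(-10938150 - 131) = 1/(-10938281) = -1/10938281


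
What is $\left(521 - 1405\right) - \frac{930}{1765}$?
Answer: $- \frac{312238}{353} \approx -884.53$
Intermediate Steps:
$\left(521 - 1405\right) - \frac{930}{1765} = -884 - \frac{186}{353} = - \frac{312238}{353}$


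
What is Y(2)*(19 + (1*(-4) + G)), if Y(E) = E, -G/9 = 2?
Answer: -6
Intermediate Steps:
G = -18 (G = -9*2 = -18)
Y(2)*(19 + (1*(-4) + G)) = 2*(19 + (1*(-4) - 18)) = 2*(19 + (-4 - 18)) = 2*(19 - 22) = 2*(-3) = -6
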